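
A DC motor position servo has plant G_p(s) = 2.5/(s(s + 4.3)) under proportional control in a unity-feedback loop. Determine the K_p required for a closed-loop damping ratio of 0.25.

K_p = 29.6

Closed-loop characteristic equation: s² + 4.3s + K_p·2.5 = 0.
So ω_n = √(2.5K_p) and 2ζω_n = 4.3, giving ζ = 4.3/(2√(2.5K_p)).
Setting ζ = 0.25: √(2.5K_p) = 4.3/(2·0.25) = 8.6, so K_p = 73.96/2.5 = 29.6.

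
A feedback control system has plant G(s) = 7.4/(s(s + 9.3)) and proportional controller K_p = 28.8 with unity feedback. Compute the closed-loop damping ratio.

1 + K_p·G(s) = 0 gives s² + 9.3s + 213.1 = 0.
Matching s² + 2ζω_n s + ω_n²: ω_n = √213.1 = 14.6 rad/s and 2ζω_n = 9.3, so ζ = 9.3/(2·14.6) = 0.319.

ζ = 0.319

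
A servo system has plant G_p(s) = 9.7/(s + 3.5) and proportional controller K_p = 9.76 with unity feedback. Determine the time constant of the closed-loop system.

Closed-loop transfer function: T(s) = K_p·G_p(s)/(1 + K_p·G_p(s)) = 94.67/(s + 3.5 + 94.67) = 94.67/(s + 98.17).
Time constant τ = 1/98.17 = 0.0102 s.

τ = 0.0102 s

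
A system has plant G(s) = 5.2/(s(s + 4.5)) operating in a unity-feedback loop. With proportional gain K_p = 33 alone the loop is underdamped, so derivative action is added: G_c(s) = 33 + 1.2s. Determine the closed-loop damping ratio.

Forward path: (33 + 1.2s)·5.2/(s(s+4.5)). The closed-loop characteristic equation is s² + (4.5 + 5.2·1.2)s + 5.2·33 = 0.
That is s² + 10.74s + 171.6 = 0, so ω_n = 13.1 rad/s and ζ = 10.74/(2·13.1) = 0.4099.

ζ = 0.41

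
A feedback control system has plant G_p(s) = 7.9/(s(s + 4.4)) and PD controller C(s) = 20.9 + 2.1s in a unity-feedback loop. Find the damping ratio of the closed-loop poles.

ζ = 0.817

Forward path: (20.9 + 2.1s)·7.9/(s(s+4.4)). The closed-loop characteristic equation is s² + (4.4 + 7.9·2.1)s + 7.9·20.9 = 0.
That is s² + 20.99s + 165.1 = 0, so ω_n = 12.85 rad/s and ζ = 20.99/(2·12.85) = 0.8168.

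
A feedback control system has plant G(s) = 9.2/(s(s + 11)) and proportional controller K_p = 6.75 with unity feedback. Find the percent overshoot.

4.68%

Closed-loop characteristic equation: s² + 11s + 62.1 = 0, so ω_n = 7.88 rad/s and ζ = 11/(2·7.88) = 0.6979.
%OS = 100·exp(−πζ/√(1−ζ²)) = 100·exp(−π·0.6979/√0.5129) = 4.68%.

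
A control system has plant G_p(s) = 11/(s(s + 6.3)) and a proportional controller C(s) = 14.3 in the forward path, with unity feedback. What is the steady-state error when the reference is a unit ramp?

The loop has one pole at the origin (type 1). Velocity error constant K_v = lim_{s→0} s·C(s)G_p(s) = 14.3·11/6.3 = 24.97.
Steady-state error to a unit ramp: e_ss = 1/K_v = 0.0401.

0.0401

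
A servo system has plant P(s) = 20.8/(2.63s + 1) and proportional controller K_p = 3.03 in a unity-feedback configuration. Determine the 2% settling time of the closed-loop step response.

Closed loop: T(s) = K_p·P/(1+K_p·P) = 63.02/(2.63s + 1 + 63.02), with pole at s = −(1 + 63.02)/2.63 = −24.34.
τ = 1/24.34 = 0.04108 s, so 2% settling time ≈ 4τ = 0.164 s.

T_s ≈ 0.164 s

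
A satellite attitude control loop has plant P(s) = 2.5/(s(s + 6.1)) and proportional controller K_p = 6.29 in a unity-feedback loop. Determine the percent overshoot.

The closed-loop denominator s² + 6.1s + 15.72 gives ω_n = √15.72 = 3.965 and ζ = 6.1/(2ω_n) = 0.7691.
%OS = 100·exp(−πζ/√(1−ζ²)) = 100·exp(−π·0.7691/√0.4084) = 2.28%.

2.28%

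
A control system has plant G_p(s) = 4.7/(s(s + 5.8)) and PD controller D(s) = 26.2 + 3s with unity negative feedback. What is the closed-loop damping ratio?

Forward path: (26.2 + 3s)·4.7/(s(s+5.8)). The closed-loop characteristic equation is s² + (5.8 + 4.7·3)s + 4.7·26.2 = 0.
That is s² + 19.9s + 123.1 = 0, so ω_n = 11.1 rad/s and ζ = 19.9/(2·11.1) = 0.8967.

ζ = 0.897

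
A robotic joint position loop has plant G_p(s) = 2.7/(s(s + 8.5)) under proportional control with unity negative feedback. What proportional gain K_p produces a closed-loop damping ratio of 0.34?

Closed-loop characteristic equation: s² + 8.5s + K_p·2.7 = 0.
So ω_n = √(2.7K_p) and 2ζω_n = 8.5, giving ζ = 8.5/(2√(2.7K_p)).
Setting ζ = 0.34: √(2.7K_p) = 8.5/(2·0.34) = 12.5, so K_p = 156.2/2.7 = 57.9.

K_p = 57.9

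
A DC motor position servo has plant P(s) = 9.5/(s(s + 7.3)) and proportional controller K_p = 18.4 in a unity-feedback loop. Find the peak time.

From 1 + K_pP(s) = 0: s² + 7.3s + 174.8 = 0 ⇒ ω_n = 13.22, ζ = 0.2761.
Damped frequency ω_d = ω_n√(1−ζ²) = 12.71 rad/s, so peak time T_p = π/ω_d = 0.247 s.

T_p = 0.247 s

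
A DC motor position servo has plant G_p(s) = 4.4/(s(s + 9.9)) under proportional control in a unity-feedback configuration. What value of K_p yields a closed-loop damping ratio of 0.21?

K_p = 126

Closed-loop characteristic equation: s² + 9.9s + K_p·4.4 = 0.
So ω_n = √(4.4K_p) and 2ζω_n = 9.9, giving ζ = 9.9/(2√(4.4K_p)).
Setting ζ = 0.21: √(4.4K_p) = 9.9/(2·0.21) = 23.57, so K_p = 555.6/4.4 = 126.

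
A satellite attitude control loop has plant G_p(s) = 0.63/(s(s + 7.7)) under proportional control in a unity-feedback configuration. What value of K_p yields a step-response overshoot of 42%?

From %OS = 100·exp(−πζ/√(1−ζ²)) = 42%, ζ = −ln(0.42)/√(π²+ln²(0.42)) = 0.2662.
Characteristic equation s² + 7.7s + 0.63K_p = 0 gives ζ = 7.7/(2√(0.63K_p)).
Setting ζ = 0.2662: √(0.63K_p) = 7.7/(2·0.2662) = 14.46, so K_p = 209.2/0.63 = 332.

K_p = 332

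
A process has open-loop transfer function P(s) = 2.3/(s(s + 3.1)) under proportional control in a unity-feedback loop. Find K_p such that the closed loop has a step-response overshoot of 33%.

K_p = 9.43

From %OS = 100·exp(−πζ/√(1−ζ²)) = 33%, ζ = −ln(0.33)/√(π²+ln²(0.33)) = 0.3328.
Characteristic equation s² + 3.1s + 2.3K_p = 0 gives ζ = 3.1/(2√(2.3K_p)).
Setting ζ = 0.3328: √(2.3K_p) = 3.1/(2·0.3328) = 4.658, so K_p = 21.69/2.3 = 9.43.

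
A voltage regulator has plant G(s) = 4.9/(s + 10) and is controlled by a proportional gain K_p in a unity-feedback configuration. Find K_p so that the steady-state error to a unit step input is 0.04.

For a type-0 loop with proportional control, e_ss = 1/(1 + K_p·G(0)).
G(0) = 0.49. Require 1/(1 + K_p·0.49) = 0.04, so 1 + 0.49·K_p = 25.
K_p = (25 − 1)/0.49 = 49.

K_p = 49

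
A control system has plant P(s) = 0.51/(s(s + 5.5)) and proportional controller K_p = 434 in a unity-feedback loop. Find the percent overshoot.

55.4%

The closed-loop denominator s² + 5.5s + 221.3 gives ω_n = √221.3 = 14.88 and ζ = 5.5/(2ω_n) = 0.1848.
%OS = 100·exp(−πζ/√(1−ζ²)) = 100·exp(−π·0.1848/√0.9658) = 55.4%.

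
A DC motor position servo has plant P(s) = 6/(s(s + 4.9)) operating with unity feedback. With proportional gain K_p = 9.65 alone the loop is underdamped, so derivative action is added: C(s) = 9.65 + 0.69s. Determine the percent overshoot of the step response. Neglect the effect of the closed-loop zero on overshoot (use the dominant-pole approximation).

9.83%

Forward path: (9.65 + 0.69s)·6/(s(s+4.9)). The closed-loop characteristic equation is s² + (4.9 + 6·0.69)s + 6·9.65 = 0.
That is s² + 9.04s + 57.9 = 0, so ω_n = 7.609 rad/s and ζ = 9.04/(2·7.609) = 0.594.
%OS = 100·exp(−πζ/√(1−ζ²)) = 9.83%.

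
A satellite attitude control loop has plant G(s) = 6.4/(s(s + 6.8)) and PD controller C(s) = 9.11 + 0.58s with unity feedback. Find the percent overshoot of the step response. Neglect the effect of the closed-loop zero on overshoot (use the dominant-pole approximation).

5.07%

Forward path: (9.11 + 0.58s)·6.4/(s(s+6.8)). The closed-loop characteristic equation is s² + (6.8 + 6.4·0.58)s + 6.4·9.11 = 0.
That is s² + 10.51s + 58.3 = 0, so ω_n = 7.636 rad/s and ζ = 10.51/(2·7.636) = 0.6883.
%OS = 100·exp(−πζ/√(1−ζ²)) = 5.07%.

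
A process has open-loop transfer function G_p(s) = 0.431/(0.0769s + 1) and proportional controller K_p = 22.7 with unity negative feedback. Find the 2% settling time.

Closed loop: T(s) = K_p·G_p/(1+K_p·G_p) = 9.784/(0.0769s + 1 + 9.784), with pole at s = −(1 + 9.784)/0.0769 = −140.2.
τ = 1/140.2 = 0.007131 s, so 2% settling time ≈ 4τ = 0.0285 s.

T_s ≈ 0.0285 s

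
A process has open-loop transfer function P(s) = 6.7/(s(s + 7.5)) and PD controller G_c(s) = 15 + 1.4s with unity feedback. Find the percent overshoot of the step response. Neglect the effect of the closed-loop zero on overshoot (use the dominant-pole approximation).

0.744%

Forward path: (15 + 1.4s)·6.7/(s(s+7.5)). The closed-loop characteristic equation is s² + (7.5 + 6.7·1.4)s + 6.7·15 = 0.
That is s² + 16.88s + 100.5 = 0, so ω_n = 10.02 rad/s and ζ = 16.88/(2·10.02) = 0.8419.
%OS = 100·exp(−πζ/√(1−ζ²)) = 0.744%.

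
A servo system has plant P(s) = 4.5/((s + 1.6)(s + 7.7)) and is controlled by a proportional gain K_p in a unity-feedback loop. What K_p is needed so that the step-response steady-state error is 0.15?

K_p = 15.5

Steady-state error for a unit step on this type-0 loop is 1/(1 + K_p·P(0)).
P(0) = 0.3653. Require 1/(1 + K_p·0.3653) = 0.15, so 1 + 0.3653·K_p = 6.667.
K_p = (6.667 − 1)/0.3653 = 15.5.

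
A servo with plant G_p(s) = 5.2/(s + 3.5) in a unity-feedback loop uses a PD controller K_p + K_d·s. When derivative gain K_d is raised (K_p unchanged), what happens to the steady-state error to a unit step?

unchanged

At s = 0 the derivative term contributes nothing: C(0) = K_p regardless of K_d, so K_pos = K_p·G_p(0) and e_ss are unchanged.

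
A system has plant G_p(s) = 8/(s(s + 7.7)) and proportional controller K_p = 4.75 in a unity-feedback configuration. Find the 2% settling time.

From 1 + K_pG_p(s) = 0: s² + 7.7s + 38 = 0 ⇒ ω_n = 6.164, ζ = 0.6246.
2% settling time T_s ≈ 4/(ζω_n) = 4/3.85 = 1.04 s.

T_s ≈ 1.04 s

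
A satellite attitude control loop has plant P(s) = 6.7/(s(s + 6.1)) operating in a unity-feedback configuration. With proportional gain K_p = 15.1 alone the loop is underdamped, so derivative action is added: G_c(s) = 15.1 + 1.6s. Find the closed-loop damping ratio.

Forward path: (15.1 + 1.6s)·6.7/(s(s+6.1)). The closed-loop characteristic equation is s² + (6.1 + 6.7·1.6)s + 6.7·15.1 = 0.
That is s² + 16.82s + 101.2 = 0, so ω_n = 10.06 rad/s and ζ = 16.82/(2·10.06) = 0.8361.

ζ = 0.836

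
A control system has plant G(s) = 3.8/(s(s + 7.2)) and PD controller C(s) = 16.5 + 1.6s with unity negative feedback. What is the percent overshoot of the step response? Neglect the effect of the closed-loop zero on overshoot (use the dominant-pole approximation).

0.794%

Forward path: (16.5 + 1.6s)·3.8/(s(s+7.2)). The closed-loop characteristic equation is s² + (7.2 + 3.8·1.6)s + 3.8·16.5 = 0.
That is s² + 13.28s + 62.7 = 0, so ω_n = 7.918 rad/s and ζ = 13.28/(2·7.918) = 0.8386.
%OS = 100·exp(−πζ/√(1−ζ²)) = 0.794%.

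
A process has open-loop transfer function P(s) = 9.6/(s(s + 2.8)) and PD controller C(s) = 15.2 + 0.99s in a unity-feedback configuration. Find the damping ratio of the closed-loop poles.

ζ = 0.509

Forward path: (15.2 + 0.99s)·9.6/(s(s+2.8)). The closed-loop characteristic equation is s² + (2.8 + 9.6·0.99)s + 9.6·15.2 = 0.
That is s² + 12.3s + 145.9 = 0, so ω_n = 12.08 rad/s and ζ = 12.3/(2·12.08) = 0.5093.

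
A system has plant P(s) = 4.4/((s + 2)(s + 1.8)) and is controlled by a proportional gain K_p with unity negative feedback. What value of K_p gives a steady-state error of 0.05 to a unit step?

K_p = 15.5

For a type-0 loop with proportional control, e_ss = 1/(1 + K_p·P(0)).
P(0) = 1.222. Require 1/(1 + K_p·1.222) = 0.05, so 1 + 1.222·K_p = 20.
K_p = (20 − 1)/1.222 = 15.5.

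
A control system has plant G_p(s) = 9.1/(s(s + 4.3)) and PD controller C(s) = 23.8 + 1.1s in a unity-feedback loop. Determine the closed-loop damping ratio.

ζ = 0.486

Forward path: (23.8 + 1.1s)·9.1/(s(s+4.3)). The closed-loop characteristic equation is s² + (4.3 + 9.1·1.1)s + 9.1·23.8 = 0.
That is s² + 14.31s + 216.6 = 0, so ω_n = 14.72 rad/s and ζ = 14.31/(2·14.72) = 0.4862.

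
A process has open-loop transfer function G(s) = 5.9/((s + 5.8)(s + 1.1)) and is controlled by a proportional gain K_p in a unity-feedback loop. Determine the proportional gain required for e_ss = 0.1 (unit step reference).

The loop is type 0, so e_ss(step) = 1/(1 + K_pos) with K_pos = K_p·G(0).
G(0) = 0.9248. Require 1/(1 + K_p·0.9248) = 0.1, so 1 + 0.9248·K_p = 10.
K_p = (10 − 1)/0.9248 = 9.73.

K_p = 9.73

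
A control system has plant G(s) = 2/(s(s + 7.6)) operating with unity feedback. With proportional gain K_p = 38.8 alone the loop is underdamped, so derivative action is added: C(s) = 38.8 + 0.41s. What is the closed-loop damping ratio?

ζ = 0.478

Forward path: (38.8 + 0.41s)·2/(s(s+7.6)). The closed-loop characteristic equation is s² + (7.6 + 2·0.41)s + 2·38.8 = 0.
That is s² + 8.42s + 77.6 = 0, so ω_n = 8.809 rad/s and ζ = 8.42/(2·8.809) = 0.4779.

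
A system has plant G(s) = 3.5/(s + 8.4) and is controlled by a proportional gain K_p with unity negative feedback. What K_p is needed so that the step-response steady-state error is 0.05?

The loop is type 0, so e_ss(step) = 1/(1 + K_pos) with K_pos = K_p·G(0).
G(0) = 0.4167. Require 1/(1 + K_p·0.4167) = 0.05, so 1 + 0.4167·K_p = 20.
K_p = (20 − 1)/0.4167 = 45.6.

K_p = 45.6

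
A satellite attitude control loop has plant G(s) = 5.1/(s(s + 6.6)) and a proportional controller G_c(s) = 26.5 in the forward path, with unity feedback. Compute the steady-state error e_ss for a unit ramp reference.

The loop has one pole at the origin (type 1). Velocity error constant K_v = lim_{s→0} s·G_c(s)G(s) = 26.5·5.1/6.6 = 20.48.
Steady-state error to a unit ramp: e_ss = 1/K_v = 0.0488.

0.0488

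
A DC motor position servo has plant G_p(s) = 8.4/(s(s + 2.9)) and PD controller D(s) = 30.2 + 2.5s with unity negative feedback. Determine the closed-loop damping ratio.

Forward path: (30.2 + 2.5s)·8.4/(s(s+2.9)). The closed-loop characteristic equation is s² + (2.9 + 8.4·2.5)s + 8.4·30.2 = 0.
That is s² + 23.9s + 253.7 = 0, so ω_n = 15.93 rad/s and ζ = 23.9/(2·15.93) = 0.7503.

ζ = 0.75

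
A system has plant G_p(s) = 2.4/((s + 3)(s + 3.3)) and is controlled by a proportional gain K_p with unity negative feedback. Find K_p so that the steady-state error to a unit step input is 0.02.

K_p = 202

Steady-state error for a unit step on this type-0 loop is 1/(1 + K_p·G_p(0)).
G_p(0) = 0.2424. Require 1/(1 + K_p·0.2424) = 0.02, so 1 + 0.2424·K_p = 50.
K_p = (50 − 1)/0.2424 = 202.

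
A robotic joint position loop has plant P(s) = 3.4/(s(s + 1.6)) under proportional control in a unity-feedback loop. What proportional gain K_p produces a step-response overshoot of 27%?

From %OS = 100·exp(−πζ/√(1−ζ²)) = 27%, ζ = −ln(0.27)/√(π²+ln²(0.27)) = 0.3847.
Characteristic equation s² + 1.6s + 3.4K_p = 0 gives ζ = 1.6/(2√(3.4K_p)).
Setting ζ = 0.3847: √(3.4K_p) = 1.6/(2·0.3847) = 2.08, so K_p = 4.325/3.4 = 1.27.

K_p = 1.27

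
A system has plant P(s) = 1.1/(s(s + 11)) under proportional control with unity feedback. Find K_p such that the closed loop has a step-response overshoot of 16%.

From %OS = 100·exp(−πζ/√(1−ζ²)) = 16%, ζ = −ln(0.16)/√(π²+ln²(0.16)) = 0.5039.
Characteristic equation s² + 11s + 1.1K_p = 0 gives ζ = 11/(2√(1.1K_p)).
Setting ζ = 0.5039: √(1.1K_p) = 11/(2·0.5039) = 10.92, so K_p = 119.1/1.1 = 108.

K_p = 108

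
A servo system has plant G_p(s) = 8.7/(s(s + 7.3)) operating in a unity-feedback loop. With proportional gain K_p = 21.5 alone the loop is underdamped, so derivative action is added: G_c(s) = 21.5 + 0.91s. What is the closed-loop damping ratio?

ζ = 0.556

Forward path: (21.5 + 0.91s)·8.7/(s(s+7.3)). The closed-loop characteristic equation is s² + (7.3 + 8.7·0.91)s + 8.7·21.5 = 0.
That is s² + 15.22s + 187 = 0, so ω_n = 13.68 rad/s and ζ = 15.22/(2·13.68) = 0.5563.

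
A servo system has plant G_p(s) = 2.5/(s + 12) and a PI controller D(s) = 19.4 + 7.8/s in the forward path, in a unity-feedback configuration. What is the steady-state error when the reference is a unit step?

The open loop D(s)G_p(s) has a pole at the origin (type 1), so the static position error constant is infinite and e_ss = 1/(1+∞) = 0.

0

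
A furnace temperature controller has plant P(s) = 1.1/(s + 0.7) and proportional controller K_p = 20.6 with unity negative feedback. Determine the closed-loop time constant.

τ = 0.0428 s

Closed-loop transfer function: T(s) = K_p·P(s)/(1 + K_p·P(s)) = 22.66/(s + 0.7 + 22.66) = 22.66/(s + 23.36).
Time constant τ = 1/23.36 = 0.0428 s.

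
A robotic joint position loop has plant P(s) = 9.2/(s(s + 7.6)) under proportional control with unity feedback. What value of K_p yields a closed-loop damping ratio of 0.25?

K_p = 25.1

Closed-loop characteristic equation: s² + 7.6s + K_p·9.2 = 0.
So ω_n = √(9.2K_p) and 2ζω_n = 7.6, giving ζ = 7.6/(2√(9.2K_p)).
Setting ζ = 0.25: √(9.2K_p) = 7.6/(2·0.25) = 15.2, so K_p = 231/9.2 = 25.1.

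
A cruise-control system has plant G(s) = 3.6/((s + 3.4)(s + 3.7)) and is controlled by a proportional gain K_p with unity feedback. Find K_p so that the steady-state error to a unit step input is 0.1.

K_p = 31.4

Steady-state error for a unit step on this type-0 loop is 1/(1 + K_p·G(0)).
G(0) = 0.2862. Require 1/(1 + K_p·0.2862) = 0.1, so 1 + 0.2862·K_p = 10.
K_p = (10 − 1)/0.2862 = 31.4.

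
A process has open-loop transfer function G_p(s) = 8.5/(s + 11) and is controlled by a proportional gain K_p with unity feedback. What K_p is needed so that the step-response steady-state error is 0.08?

K_p = 14.9

Steady-state error for a unit step on this type-0 loop is 1/(1 + K_p·G_p(0)).
G_p(0) = 0.7727. Require 1/(1 + K_p·0.7727) = 0.08, so 1 + 0.7727·K_p = 12.5.
K_p = (12.5 − 1)/0.7727 = 14.9.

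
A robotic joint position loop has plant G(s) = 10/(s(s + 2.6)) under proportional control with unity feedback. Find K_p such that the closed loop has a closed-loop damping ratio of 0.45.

Closed-loop characteristic equation: s² + 2.6s + K_p·10 = 0.
So ω_n = √(10K_p) and 2ζω_n = 2.6, giving ζ = 2.6/(2√(10K_p)).
Setting ζ = 0.45: √(10K_p) = 2.6/(2·0.45) = 2.889, so K_p = 8.346/10 = 0.835.

K_p = 0.835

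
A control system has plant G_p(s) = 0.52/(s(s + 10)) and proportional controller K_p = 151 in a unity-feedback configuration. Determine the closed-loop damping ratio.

The closed-loop denominator is s(s+10) + 151·0.52 = s² + 10s + 78.52.
So ω_n² = 78.52 ⇒ ω_n = 8.861 rad/s, and ζ = 10/(2ω_n) = 0.564.

ζ = 0.564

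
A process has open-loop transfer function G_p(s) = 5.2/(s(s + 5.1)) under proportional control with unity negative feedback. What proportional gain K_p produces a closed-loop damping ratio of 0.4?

Closed-loop characteristic equation: s² + 5.1s + K_p·5.2 = 0.
So ω_n = √(5.2K_p) and 2ζω_n = 5.1, giving ζ = 5.1/(2√(5.2K_p)).
Setting ζ = 0.4: √(5.2K_p) = 5.1/(2·0.4) = 6.375, so K_p = 40.64/5.2 = 7.82.

K_p = 7.82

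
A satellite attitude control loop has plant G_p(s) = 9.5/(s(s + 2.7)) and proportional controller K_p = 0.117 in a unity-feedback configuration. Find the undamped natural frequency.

ω_n = 1.05 rad/s

1 + K_p·G_p(s) = 0 gives s² + 2.7s + 1.112 = 0.
Matching s² + 2ζω_n s + ω_n²: ω_n = √1.112 = 1.054 rad/s and 2ζω_n = 2.7, so ζ = 2.7/(2·1.054) = 1.28.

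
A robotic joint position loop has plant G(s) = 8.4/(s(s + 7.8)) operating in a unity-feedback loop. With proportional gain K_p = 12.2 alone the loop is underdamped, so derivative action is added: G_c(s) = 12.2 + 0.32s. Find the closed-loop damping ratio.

Forward path: (12.2 + 0.32s)·8.4/(s(s+7.8)). The closed-loop characteristic equation is s² + (7.8 + 8.4·0.32)s + 8.4·12.2 = 0.
That is s² + 10.49s + 102.5 = 0, so ω_n = 10.12 rad/s and ζ = 10.49/(2·10.12) = 0.518.

ζ = 0.518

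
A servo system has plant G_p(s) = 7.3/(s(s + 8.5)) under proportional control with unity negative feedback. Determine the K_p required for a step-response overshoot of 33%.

K_p = 22.3

From %OS = 100·exp(−πζ/√(1−ζ²)) = 33%, ζ = −ln(0.33)/√(π²+ln²(0.33)) = 0.3328.
Characteristic equation s² + 8.5s + 7.3K_p = 0 gives ζ = 8.5/(2√(7.3K_p)).
Setting ζ = 0.3328: √(7.3K_p) = 8.5/(2·0.3328) = 12.77, so K_p = 163.1/7.3 = 22.3.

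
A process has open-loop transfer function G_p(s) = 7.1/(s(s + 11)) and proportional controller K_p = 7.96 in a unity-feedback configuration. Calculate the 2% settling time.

T_s ≈ 0.727 s

The closed-loop denominator s² + 11s + 56.52 gives ω_n = √56.52 = 7.518 and ζ = 11/(2ω_n) = 0.7316.
2% settling time T_s ≈ 4/(ζω_n) = 4/5.5 = 0.727 s.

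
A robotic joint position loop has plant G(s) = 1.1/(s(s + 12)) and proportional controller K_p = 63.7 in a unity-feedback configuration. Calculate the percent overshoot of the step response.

Closed-loop characteristic equation: s² + 12s + 70.07 = 0, so ω_n = 8.371 rad/s and ζ = 12/(2·8.371) = 0.7168.
%OS = 100·exp(−πζ/√(1−ζ²)) = 100·exp(−π·0.7168/√0.4862) = 3.96%.

3.96%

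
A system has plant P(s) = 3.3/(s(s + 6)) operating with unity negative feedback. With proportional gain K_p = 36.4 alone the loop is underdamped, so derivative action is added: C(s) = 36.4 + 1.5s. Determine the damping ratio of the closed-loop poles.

ζ = 0.5

Forward path: (36.4 + 1.5s)·3.3/(s(s+6)). The closed-loop characteristic equation is s² + (6 + 3.3·1.5)s + 3.3·36.4 = 0.
That is s² + 10.95s + 120.1 = 0, so ω_n = 10.96 rad/s and ζ = 10.95/(2·10.96) = 0.4995.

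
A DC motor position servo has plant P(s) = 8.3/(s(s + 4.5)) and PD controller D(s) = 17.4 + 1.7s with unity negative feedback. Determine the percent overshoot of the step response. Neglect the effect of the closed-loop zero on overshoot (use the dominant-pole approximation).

2.14%

Forward path: (17.4 + 1.7s)·8.3/(s(s+4.5)). The closed-loop characteristic equation is s² + (4.5 + 8.3·1.7)s + 8.3·17.4 = 0.
That is s² + 18.61s + 144.4 = 0, so ω_n = 12.02 rad/s and ζ = 18.61/(2·12.02) = 0.7743.
%OS = 100·exp(−πζ/√(1−ζ²)) = 2.14%.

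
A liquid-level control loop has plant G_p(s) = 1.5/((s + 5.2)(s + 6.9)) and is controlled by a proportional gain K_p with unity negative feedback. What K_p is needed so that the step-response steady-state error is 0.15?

K_p = 136

For a type-0 loop with proportional control, e_ss = 1/(1 + K_p·G_p(0)).
G_p(0) = 0.04181. Require 1/(1 + K_p·0.04181) = 0.15, so 1 + 0.04181·K_p = 6.667.
K_p = (6.667 − 1)/0.04181 = 136.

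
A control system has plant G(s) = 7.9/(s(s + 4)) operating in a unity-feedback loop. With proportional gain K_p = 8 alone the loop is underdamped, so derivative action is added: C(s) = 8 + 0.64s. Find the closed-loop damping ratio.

Forward path: (8 + 0.64s)·7.9/(s(s+4)). The closed-loop characteristic equation is s² + (4 + 7.9·0.64)s + 7.9·8 = 0.
That is s² + 9.056s + 63.2 = 0, so ω_n = 7.95 rad/s and ζ = 9.056/(2·7.95) = 0.5696.

ζ = 0.57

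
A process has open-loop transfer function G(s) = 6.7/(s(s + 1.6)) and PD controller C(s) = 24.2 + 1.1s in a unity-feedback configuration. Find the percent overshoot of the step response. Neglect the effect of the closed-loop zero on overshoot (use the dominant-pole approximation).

Forward path: (24.2 + 1.1s)·6.7/(s(s+1.6)). The closed-loop characteristic equation is s² + (1.6 + 6.7·1.1)s + 6.7·24.2 = 0.
That is s² + 8.97s + 162.1 = 0, so ω_n = 12.73 rad/s and ζ = 8.97/(2·12.73) = 0.3522.
%OS = 100·exp(−πζ/√(1−ζ²)) = 30.7%.

30.7%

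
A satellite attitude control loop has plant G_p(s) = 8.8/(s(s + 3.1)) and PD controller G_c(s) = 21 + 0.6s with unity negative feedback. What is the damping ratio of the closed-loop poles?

ζ = 0.308

Forward path: (21 + 0.6s)·8.8/(s(s+3.1)). The closed-loop characteristic equation is s² + (3.1 + 8.8·0.6)s + 8.8·21 = 0.
That is s² + 8.38s + 184.8 = 0, so ω_n = 13.59 rad/s and ζ = 8.38/(2·13.59) = 0.3082.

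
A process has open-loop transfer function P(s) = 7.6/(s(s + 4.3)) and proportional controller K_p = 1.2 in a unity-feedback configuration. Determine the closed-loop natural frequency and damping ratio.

ω_n = 3.02 rad/s, ζ = 0.712

1 + K_p·P(s) = 0 gives s² + 4.3s + 9.12 = 0.
Matching s² + 2ζω_n s + ω_n²: ω_n = √9.12 = 3.02 rad/s and 2ζω_n = 4.3, so ζ = 4.3/(2·3.02) = 0.712.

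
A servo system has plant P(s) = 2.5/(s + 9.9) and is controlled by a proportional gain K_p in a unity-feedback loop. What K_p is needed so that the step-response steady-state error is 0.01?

K_p = 392

Steady-state error for a unit step on this type-0 loop is 1/(1 + K_p·P(0)).
P(0) = 0.2525. Require 1/(1 + K_p·0.2525) = 0.01, so 1 + 0.2525·K_p = 100.
K_p = (100 − 1)/0.2525 = 392.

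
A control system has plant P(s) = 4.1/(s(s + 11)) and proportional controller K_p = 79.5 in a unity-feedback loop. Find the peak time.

The closed-loop denominator s² + 11s + 325.9 gives ω_n = √325.9 = 18.05 and ζ = 11/(2ω_n) = 0.3046.
Damped frequency ω_d = ω_n√(1−ζ²) = 17.2 rad/s, so peak time T_p = π/ω_d = 0.183 s.

T_p = 0.183 s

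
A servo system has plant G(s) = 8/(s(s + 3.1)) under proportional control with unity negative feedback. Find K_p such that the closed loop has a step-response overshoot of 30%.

From %OS = 100·exp(−πζ/√(1−ζ²)) = 30%, ζ = −ln(0.3)/√(π²+ln²(0.3)) = 0.3579.
Characteristic equation s² + 3.1s + 8K_p = 0 gives ζ = 3.1/(2√(8K_p)).
Setting ζ = 0.3579: √(8K_p) = 3.1/(2·0.3579) = 4.331, so K_p = 18.76/8 = 2.35.

K_p = 2.35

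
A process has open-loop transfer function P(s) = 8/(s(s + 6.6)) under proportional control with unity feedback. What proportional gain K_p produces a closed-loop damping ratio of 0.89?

Closed-loop characteristic equation: s² + 6.6s + K_p·8 = 0.
So ω_n = √(8K_p) and 2ζω_n = 6.6, giving ζ = 6.6/(2√(8K_p)).
Setting ζ = 0.89: √(8K_p) = 6.6/(2·0.89) = 3.708, so K_p = 13.75/8 = 1.72.

K_p = 1.72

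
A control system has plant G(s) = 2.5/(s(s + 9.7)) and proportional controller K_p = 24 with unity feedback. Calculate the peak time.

T_p = 0.52 s

From 1 + K_pG(s) = 0: s² + 9.7s + 60 = 0 ⇒ ω_n = 7.746, ζ = 0.6261.
Damped frequency ω_d = ω_n√(1−ζ²) = 6.04 rad/s, so peak time T_p = π/ω_d = 0.52 s.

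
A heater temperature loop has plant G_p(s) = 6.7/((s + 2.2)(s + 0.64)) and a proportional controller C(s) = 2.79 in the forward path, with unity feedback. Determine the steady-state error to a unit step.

The loop is type 0. Static position error constant K_pos = C(0)·G_p(0) = 2.79·4.759 = 13.28.
Steady-state error to a unit step: e_ss = 1/(1+K_pos) = 1/14.28 = 0.07.

0.07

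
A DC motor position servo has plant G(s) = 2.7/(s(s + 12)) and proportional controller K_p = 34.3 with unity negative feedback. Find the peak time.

The closed-loop denominator s² + 12s + 92.61 gives ω_n = √92.61 = 9.623 and ζ = 12/(2ω_n) = 0.6235.
Damped frequency ω_d = ω_n√(1−ζ²) = 7.524 rad/s, so peak time T_p = π/ω_d = 0.418 s.

T_p = 0.418 s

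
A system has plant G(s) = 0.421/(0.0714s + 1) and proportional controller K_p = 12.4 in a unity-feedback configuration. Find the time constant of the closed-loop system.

τ = 0.0115 s

Closed loop: T(s) = K_p·G/(1+K_p·G) = 5.22/(0.0714s + 1 + 5.22), with pole at s = −(1 + 5.22)/0.0714 = −87.12.
Closed-loop time constant τ = 1/87.12 = 0.0115 s.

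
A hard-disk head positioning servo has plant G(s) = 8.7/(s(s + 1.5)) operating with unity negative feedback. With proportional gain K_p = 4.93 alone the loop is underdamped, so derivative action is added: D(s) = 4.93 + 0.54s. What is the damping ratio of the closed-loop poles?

Forward path: (4.93 + 0.54s)·8.7/(s(s+1.5)). The closed-loop characteristic equation is s² + (1.5 + 8.7·0.54)s + 8.7·4.93 = 0.
That is s² + 6.198s + 42.89 = 0, so ω_n = 6.549 rad/s and ζ = 6.198/(2·6.549) = 0.4732.

ζ = 0.473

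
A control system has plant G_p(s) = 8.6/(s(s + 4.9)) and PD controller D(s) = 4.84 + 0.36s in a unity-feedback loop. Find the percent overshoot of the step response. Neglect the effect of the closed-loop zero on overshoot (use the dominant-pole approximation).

8.37%

Forward path: (4.84 + 0.36s)·8.6/(s(s+4.9)). The closed-loop characteristic equation is s² + (4.9 + 8.6·0.36)s + 8.6·4.84 = 0.
That is s² + 7.996s + 41.62 = 0, so ω_n = 6.452 rad/s and ζ = 7.996/(2·6.452) = 0.6197.
%OS = 100·exp(−πζ/√(1−ζ²)) = 8.37%.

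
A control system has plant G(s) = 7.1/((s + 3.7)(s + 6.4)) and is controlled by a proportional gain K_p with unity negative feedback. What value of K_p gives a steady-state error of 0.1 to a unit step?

The loop is type 0, so e_ss(step) = 1/(1 + K_pos) with K_pos = K_p·G(0).
G(0) = 0.2998. Require 1/(1 + K_p·0.2998) = 0.1, so 1 + 0.2998·K_p = 10.
K_p = (10 − 1)/0.2998 = 30.

K_p = 30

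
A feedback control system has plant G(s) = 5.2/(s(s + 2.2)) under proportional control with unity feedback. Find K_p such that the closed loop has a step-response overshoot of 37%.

K_p = 2.56

From %OS = 100·exp(−πζ/√(1−ζ²)) = 37%, ζ = −ln(0.37)/√(π²+ln²(0.37)) = 0.3017.
Characteristic equation s² + 2.2s + 5.2K_p = 0 gives ζ = 2.2/(2√(5.2K_p)).
Setting ζ = 0.3017: √(5.2K_p) = 2.2/(2·0.3017) = 3.646, so K_p = 13.29/5.2 = 2.56.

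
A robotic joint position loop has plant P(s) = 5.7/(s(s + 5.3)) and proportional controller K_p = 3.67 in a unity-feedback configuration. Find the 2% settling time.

T_s ≈ 1.51 s

From 1 + K_pP(s) = 0: s² + 5.3s + 20.92 = 0 ⇒ ω_n = 4.574, ζ = 0.5794.
2% settling time T_s ≈ 4/(ζω_n) = 4/2.65 = 1.51 s.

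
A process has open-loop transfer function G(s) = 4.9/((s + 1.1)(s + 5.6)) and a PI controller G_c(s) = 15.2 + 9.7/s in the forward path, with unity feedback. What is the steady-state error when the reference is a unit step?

0

The open loop G_c(s)G(s) has a pole at the origin (type 1), so the static position error constant is infinite and e_ss = 1/(1+∞) = 0.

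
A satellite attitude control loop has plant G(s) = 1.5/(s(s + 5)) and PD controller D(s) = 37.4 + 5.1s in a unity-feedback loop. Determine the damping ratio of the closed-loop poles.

Forward path: (37.4 + 5.1s)·1.5/(s(s+5)). The closed-loop characteristic equation is s² + (5 + 1.5·5.1)s + 1.5·37.4 = 0.
That is s² + 12.65s + 56.1 = 0, so ω_n = 7.49 rad/s and ζ = 12.65/(2·7.49) = 0.8445.

ζ = 0.844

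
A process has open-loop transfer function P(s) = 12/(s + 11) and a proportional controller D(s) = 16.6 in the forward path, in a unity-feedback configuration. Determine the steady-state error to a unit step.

0.0523

The loop is type 0. Static position error constant K_pos = D(0)·P(0) = 16.6·1.091 = 18.11.
Steady-state error to a unit step: e_ss = 1/(1+K_pos) = 1/19.11 = 0.0523.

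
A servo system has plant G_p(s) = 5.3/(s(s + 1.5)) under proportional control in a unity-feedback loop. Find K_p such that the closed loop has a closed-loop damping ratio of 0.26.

K_p = 1.57

Closed-loop characteristic equation: s² + 1.5s + K_p·5.3 = 0.
So ω_n = √(5.3K_p) and 2ζω_n = 1.5, giving ζ = 1.5/(2√(5.3K_p)).
Setting ζ = 0.26: √(5.3K_p) = 1.5/(2·0.26) = 2.885, so K_p = 8.321/5.3 = 1.57.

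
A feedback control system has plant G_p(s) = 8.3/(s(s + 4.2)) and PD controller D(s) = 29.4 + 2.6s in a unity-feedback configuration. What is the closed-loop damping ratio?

Forward path: (29.4 + 2.6s)·8.3/(s(s+4.2)). The closed-loop characteristic equation is s² + (4.2 + 8.3·2.6)s + 8.3·29.4 = 0.
That is s² + 25.78s + 244 = 0, so ω_n = 15.62 rad/s and ζ = 25.78/(2·15.62) = 0.8252.

ζ = 0.825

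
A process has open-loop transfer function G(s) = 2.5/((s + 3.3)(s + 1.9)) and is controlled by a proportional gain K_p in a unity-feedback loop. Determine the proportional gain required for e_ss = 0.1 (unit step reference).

Steady-state error for a unit step on this type-0 loop is 1/(1 + K_p·G(0)).
G(0) = 0.3987. Require 1/(1 + K_p·0.3987) = 0.1, so 1 + 0.3987·K_p = 10.
K_p = (10 − 1)/0.3987 = 22.6.

K_p = 22.6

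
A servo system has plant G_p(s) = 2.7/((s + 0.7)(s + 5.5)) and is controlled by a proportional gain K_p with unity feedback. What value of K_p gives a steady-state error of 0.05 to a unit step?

K_p = 27.1

For a type-0 loop with proportional control, e_ss = 1/(1 + K_p·G_p(0)).
G_p(0) = 0.7013. Require 1/(1 + K_p·0.7013) = 0.05, so 1 + 0.7013·K_p = 20.
K_p = (20 − 1)/0.7013 = 27.1.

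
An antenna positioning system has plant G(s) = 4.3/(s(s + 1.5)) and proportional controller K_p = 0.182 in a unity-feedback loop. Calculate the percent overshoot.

0.659%

Closed-loop characteristic equation: s² + 1.5s + 0.7826 = 0, so ω_n = 0.8846 rad/s and ζ = 1.5/(2·0.8846) = 0.8478.
%OS = 100·exp(−πζ/√(1−ζ²)) = 100·exp(−π·0.8478/√0.2812) = 0.659%.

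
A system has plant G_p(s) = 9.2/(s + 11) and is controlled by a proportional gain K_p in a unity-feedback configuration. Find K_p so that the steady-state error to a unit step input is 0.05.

K_p = 22.7

The loop is type 0, so e_ss(step) = 1/(1 + K_pos) with K_pos = K_p·G_p(0).
G_p(0) = 0.8364. Require 1/(1 + K_p·0.8364) = 0.05, so 1 + 0.8364·K_p = 20.
K_p = (20 − 1)/0.8364 = 22.7.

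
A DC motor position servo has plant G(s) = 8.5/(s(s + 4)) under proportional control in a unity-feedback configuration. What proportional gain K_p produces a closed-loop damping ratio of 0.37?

Closed-loop characteristic equation: s² + 4s + K_p·8.5 = 0.
So ω_n = √(8.5K_p) and 2ζω_n = 4, giving ζ = 4/(2√(8.5K_p)).
Setting ζ = 0.37: √(8.5K_p) = 4/(2·0.37) = 5.405, so K_p = 29.22/8.5 = 3.44.

K_p = 3.44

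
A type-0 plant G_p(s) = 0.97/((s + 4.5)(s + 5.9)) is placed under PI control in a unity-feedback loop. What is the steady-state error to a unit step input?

The PI controller's integrator makes the forward path type 1, so e_ss to a step is zero.

0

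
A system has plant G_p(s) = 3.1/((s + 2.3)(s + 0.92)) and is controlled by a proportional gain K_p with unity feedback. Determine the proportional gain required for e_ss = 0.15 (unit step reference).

K_p = 3.87

For a type-0 loop with proportional control, e_ss = 1/(1 + K_p·G_p(0)).
G_p(0) = 1.465. Require 1/(1 + K_p·1.465) = 0.15, so 1 + 1.465·K_p = 6.667.
K_p = (6.667 − 1)/1.465 = 3.87.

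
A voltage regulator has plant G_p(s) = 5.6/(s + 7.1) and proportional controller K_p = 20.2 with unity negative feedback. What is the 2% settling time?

Closed-loop transfer function: T(s) = K_p·G_p(s)/(1 + K_p·G_p(s)) = 113.1/(s + 7.1 + 113.1) = 113.1/(s + 120.2).
Time constant τ = 1/120.2 = 0.008318 s, so the 2% settling time is about 4τ = 0.0333 s.

T_s ≈ 0.0333 s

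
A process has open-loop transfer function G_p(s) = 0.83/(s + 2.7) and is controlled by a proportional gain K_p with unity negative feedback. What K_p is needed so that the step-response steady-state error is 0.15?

For a type-0 loop with proportional control, e_ss = 1/(1 + K_p·G_p(0)).
G_p(0) = 0.3074. Require 1/(1 + K_p·0.3074) = 0.15, so 1 + 0.3074·K_p = 6.667.
K_p = (6.667 − 1)/0.3074 = 18.4.

K_p = 18.4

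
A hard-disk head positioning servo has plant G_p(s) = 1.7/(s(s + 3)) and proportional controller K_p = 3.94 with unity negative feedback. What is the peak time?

The closed-loop denominator s² + 3s + 6.698 gives ω_n = √6.698 = 2.588 and ζ = 3/(2ω_n) = 0.5796.
Damped frequency ω_d = ω_n√(1−ζ²) = 2.109 rad/s, so peak time T_p = π/ω_d = 1.49 s.

T_p = 1.49 s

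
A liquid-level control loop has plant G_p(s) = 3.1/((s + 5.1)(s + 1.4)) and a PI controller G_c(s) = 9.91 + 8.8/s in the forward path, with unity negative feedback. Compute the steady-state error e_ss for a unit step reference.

0

The open loop G_c(s)G_p(s) has a pole at the origin (type 1), so the static position error constant is infinite and e_ss = 1/(1+∞) = 0.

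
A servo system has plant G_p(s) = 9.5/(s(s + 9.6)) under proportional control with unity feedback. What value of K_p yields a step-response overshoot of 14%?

From %OS = 100·exp(−πζ/√(1−ζ²)) = 14%, ζ = −ln(0.14)/√(π²+ln²(0.14)) = 0.5305.
Characteristic equation s² + 9.6s + 9.5K_p = 0 gives ζ = 9.6/(2√(9.5K_p)).
Setting ζ = 0.5305: √(9.5K_p) = 9.6/(2·0.5305) = 9.048, so K_p = 81.87/9.5 = 8.62.

K_p = 8.62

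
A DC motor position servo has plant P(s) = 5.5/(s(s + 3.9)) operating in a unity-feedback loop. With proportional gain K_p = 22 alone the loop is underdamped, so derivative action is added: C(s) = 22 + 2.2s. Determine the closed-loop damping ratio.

ζ = 0.727

Forward path: (22 + 2.2s)·5.5/(s(s+3.9)). The closed-loop characteristic equation is s² + (3.9 + 5.5·2.2)s + 5.5·22 = 0.
That is s² + 16s + 121 = 0, so ω_n = 11 rad/s and ζ = 16/(2·11) = 0.7273.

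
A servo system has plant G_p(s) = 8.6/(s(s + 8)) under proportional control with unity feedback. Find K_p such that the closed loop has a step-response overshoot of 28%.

From %OS = 100·exp(−πζ/√(1−ζ²)) = 28%, ζ = −ln(0.28)/√(π²+ln²(0.28)) = 0.3755.
Characteristic equation s² + 8s + 8.6K_p = 0 gives ζ = 8/(2√(8.6K_p)).
Setting ζ = 0.3755: √(8.6K_p) = 8/(2·0.3755) = 10.65, so K_p = 113.5/8.6 = 13.2.

K_p = 13.2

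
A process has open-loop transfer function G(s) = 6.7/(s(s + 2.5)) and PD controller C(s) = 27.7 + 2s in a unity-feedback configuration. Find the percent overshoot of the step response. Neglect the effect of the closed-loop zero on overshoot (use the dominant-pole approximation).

Forward path: (27.7 + 2s)·6.7/(s(s+2.5)). The closed-loop characteristic equation is s² + (2.5 + 6.7·2)s + 6.7·27.7 = 0.
That is s² + 15.9s + 185.6 = 0, so ω_n = 13.62 rad/s and ζ = 15.9/(2·13.62) = 0.5836.
%OS = 100·exp(−πζ/√(1−ζ²)) = 10.5%.

10.5%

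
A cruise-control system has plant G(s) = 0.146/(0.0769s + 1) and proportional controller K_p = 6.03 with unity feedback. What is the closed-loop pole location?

s = -24.45

Closed loop: T(s) = K_p·G/(1+K_p·G) = 0.8804/(0.0769s + 1 + 0.8804), with pole at s = −(1 + 0.8804)/0.0769 = −24.45.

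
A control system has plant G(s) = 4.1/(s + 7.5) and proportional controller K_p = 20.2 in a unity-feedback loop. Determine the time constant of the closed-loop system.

Closed-loop transfer function: T(s) = K_p·G(s)/(1 + K_p·G(s)) = 82.82/(s + 7.5 + 82.82) = 82.82/(s + 90.32).
Time constant τ = 1/90.32 = 0.0111 s.

τ = 0.0111 s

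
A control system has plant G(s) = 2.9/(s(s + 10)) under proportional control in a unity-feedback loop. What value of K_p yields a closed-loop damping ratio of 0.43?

Closed-loop characteristic equation: s² + 10s + K_p·2.9 = 0.
So ω_n = √(2.9K_p) and 2ζω_n = 10, giving ζ = 10/(2√(2.9K_p)).
Setting ζ = 0.43: √(2.9K_p) = 10/(2·0.43) = 11.63, so K_p = 135.2/2.9 = 46.6.

K_p = 46.6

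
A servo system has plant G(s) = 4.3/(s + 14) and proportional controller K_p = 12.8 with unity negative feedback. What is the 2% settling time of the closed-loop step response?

T_s ≈ 0.0579 s

Closed-loop transfer function: T(s) = K_p·G(s)/(1 + K_p·G(s)) = 55.04/(s + 14 + 55.04) = 55.04/(s + 69.04).
Time constant τ = 1/69.04 = 0.01448 s, so the 2% settling time is about 4τ = 0.0579 s.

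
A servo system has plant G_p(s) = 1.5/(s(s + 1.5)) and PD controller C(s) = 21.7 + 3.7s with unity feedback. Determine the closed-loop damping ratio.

ζ = 0.618

Forward path: (21.7 + 3.7s)·1.5/(s(s+1.5)). The closed-loop characteristic equation is s² + (1.5 + 1.5·3.7)s + 1.5·21.7 = 0.
That is s² + 7.05s + 32.55 = 0, so ω_n = 5.705 rad/s and ζ = 7.05/(2·5.705) = 0.6179.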